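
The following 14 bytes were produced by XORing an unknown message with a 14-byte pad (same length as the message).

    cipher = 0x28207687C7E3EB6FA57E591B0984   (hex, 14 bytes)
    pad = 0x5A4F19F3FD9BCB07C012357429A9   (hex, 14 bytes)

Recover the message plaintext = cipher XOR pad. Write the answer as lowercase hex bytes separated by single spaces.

XOR is its own inverse, so applying the key byte-wise gives the result directly.
byte 0:  40 xor  90 = 114
byte 1:  32 xor  79 = 111
byte 2: 118 xor  25 = 111
byte 3: 135 xor 243 = 116
byte 4: 199 xor 253 =  58
byte 5: 227 xor 155 = 120
byte 6: 235 xor 203 =  32
byte 7: 111 xor   7 = 104
byte 8: 165 xor 192 = 101
byte 9: 126 xor  18 = 108
byte 10:  89 xor  53 = 108
byte 11:  27 xor 116 = 111
byte 12:   9 xor  41 =  32
byte 13: 132 xor 169 =  45

72 6f 6f 74 3a 78 20 68 65 6c 6c 6f 20 2d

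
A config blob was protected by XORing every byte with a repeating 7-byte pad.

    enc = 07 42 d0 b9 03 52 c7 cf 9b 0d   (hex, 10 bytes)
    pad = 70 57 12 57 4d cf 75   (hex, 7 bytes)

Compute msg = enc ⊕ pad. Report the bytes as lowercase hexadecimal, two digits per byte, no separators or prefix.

The 7-byte key repeats, so the effective keystream is 70 57 12 57 4d cf 75 70 57 12.
byte 0: 00000111 XOR 01110000 = 01110111
byte 1: 01000010 XOR 01010111 = 00010101
byte 2: 11010000 XOR 00010010 = 11000010
byte 3: 10111001 XOR 01010111 = 11101110
byte 4: 00000011 XOR 01001101 = 01001110
byte 5: 01010010 XOR 11001111 = 10011101
byte 6: 11000111 XOR 01110101 = 10110010
byte 7: 11001111 XOR 01110000 = 10111111
byte 8: 10011011 XOR 01010111 = 11001100
byte 9: 00001101 XOR 00010010 = 00011111

7715c2ee4e9db2bfcc1f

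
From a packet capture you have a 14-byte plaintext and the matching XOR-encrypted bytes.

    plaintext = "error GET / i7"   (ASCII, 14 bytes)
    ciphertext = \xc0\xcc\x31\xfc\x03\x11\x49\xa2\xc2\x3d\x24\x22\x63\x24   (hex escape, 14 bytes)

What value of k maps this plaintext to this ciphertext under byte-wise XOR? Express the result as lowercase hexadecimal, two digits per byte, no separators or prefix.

Since ciphertext = plaintext ⊕ k, XORing both sides with plaintext gives k = plaintext ⊕ ciphertext.
byte 0: 101 XOR 192 = 165
byte 1: 114 XOR 204 = 190
byte 2: 114 XOR  49 =  67
byte 3: 111 XOR 252 = 147
byte 4: 114 XOR   3 = 113
byte 5:  32 XOR  17 =  49
byte 6:  71 XOR  73 =  14
byte 7:  69 XOR 162 = 231
byte 8:  84 XOR 194 = 150
byte 9:  32 XOR  61 =  29
byte 10:  47 XOR  36 =  11
byte 11:  32 XOR  34 =   2
byte 12: 105 XOR  99 =  10
byte 13:  55 XOR  36 =  19

a5be439371310ee7961d0b020a13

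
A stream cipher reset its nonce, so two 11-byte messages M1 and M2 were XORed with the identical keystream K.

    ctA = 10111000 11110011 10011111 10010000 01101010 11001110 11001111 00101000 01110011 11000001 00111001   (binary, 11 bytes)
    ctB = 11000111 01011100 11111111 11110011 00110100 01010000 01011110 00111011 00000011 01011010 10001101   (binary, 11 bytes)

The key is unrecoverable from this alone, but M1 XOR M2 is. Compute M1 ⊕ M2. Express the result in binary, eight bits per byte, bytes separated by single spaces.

01111111 10101111 01100000 01100011 01011110 10011110 10010001 00010011 01110000 10011011 10110100

ctA ⊕ ctB = (M1 ⊕ K) ⊕ (M2 ⊕ K) = M1 ⊕ M2 — the shared key cancels under XOR.
184 XOR 199 = 127
243 XOR  92 = 175
159 XOR 255 =  96
144 XOR 243 =  99
106 XOR  52 =  94
206 XOR  80 = 158
207 XOR  94 = 145
 40 XOR  59 =  19
115 XOR   3 = 112
193 XOR  90 = 155
 57 XOR 141 = 180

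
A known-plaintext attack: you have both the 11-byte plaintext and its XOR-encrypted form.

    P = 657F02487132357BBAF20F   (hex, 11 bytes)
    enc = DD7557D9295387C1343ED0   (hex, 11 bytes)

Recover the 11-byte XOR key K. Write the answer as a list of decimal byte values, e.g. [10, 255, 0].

[184, 10, 85, 145, 88, 97, 178, 186, 142, 204, 223]

Since enc = P ⊕ K, XORing both sides with P gives K = P ⊕ enc.
101 xor 221 = 184
127 xor 117 =  10
  2 xor  87 =  85
 72 xor 217 = 145
113 xor  41 =  88
 50 xor  83 =  97
 53 xor 135 = 178
123 xor 193 = 186
186 xor  52 = 142
242 xor  62 = 204
 15 xor 208 = 223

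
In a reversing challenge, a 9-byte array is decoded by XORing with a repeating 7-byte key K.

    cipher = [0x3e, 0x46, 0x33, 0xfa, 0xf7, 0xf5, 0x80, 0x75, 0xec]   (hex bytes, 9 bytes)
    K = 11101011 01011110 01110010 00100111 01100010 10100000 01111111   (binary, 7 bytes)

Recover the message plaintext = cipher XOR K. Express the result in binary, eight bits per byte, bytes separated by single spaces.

The 7-byte key repeats, so the effective keystream is eb 5e 72 27 62 a0 7f eb 5e.
byte 0: 3e xor eb = d5
byte 1: 46 xor 5e = 18
byte 2: 33 xor 72 = 41
byte 3: fa xor 27 = dd
byte 4: f7 xor 62 = 95
byte 5: f5 xor a0 = 55
byte 6: 80 xor 7f = ff
byte 7: 75 xor eb = 9e
byte 8: ec xor 5e = b2

11010101 00011000 01000001 11011101 10010101 01010101 11111111 10011110 10110010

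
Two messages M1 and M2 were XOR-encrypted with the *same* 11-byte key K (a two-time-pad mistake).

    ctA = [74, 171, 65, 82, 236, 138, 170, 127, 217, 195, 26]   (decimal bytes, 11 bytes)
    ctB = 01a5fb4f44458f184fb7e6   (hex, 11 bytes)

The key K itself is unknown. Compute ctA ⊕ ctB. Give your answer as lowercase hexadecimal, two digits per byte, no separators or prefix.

ctA ⊕ ctB = (M1 ⊕ K) ⊕ (M2 ⊕ K) = M1 ⊕ M2 — the shared key cancels under XOR.
byte 0: 4a ^ 01 = 4b
byte 1: ab ^ a5 = 0e
byte 2: 41 ^ fb = ba
byte 3: 52 ^ 4f = 1d
byte 4: ec ^ 44 = a8
byte 5: 8a ^ 45 = cf
byte 6: aa ^ 8f = 25
byte 7: 7f ^ 18 = 67
byte 8: d9 ^ 4f = 96
byte 9: c3 ^ b7 = 74
byte 10: 1a ^ e6 = fc

4b0eba1da8cf25679674fc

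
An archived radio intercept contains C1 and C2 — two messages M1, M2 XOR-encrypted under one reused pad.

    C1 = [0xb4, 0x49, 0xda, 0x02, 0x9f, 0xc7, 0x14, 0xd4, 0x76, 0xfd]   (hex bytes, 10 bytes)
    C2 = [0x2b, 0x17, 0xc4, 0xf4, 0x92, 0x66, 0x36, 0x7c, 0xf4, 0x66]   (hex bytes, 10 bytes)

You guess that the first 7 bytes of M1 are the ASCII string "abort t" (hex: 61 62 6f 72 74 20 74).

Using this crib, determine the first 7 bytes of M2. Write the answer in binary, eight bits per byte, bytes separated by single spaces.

11111110 00111100 01110001 10000100 01111001 10000001 01010110

First, C1 ⊕ C2 = (M1 ⊕ K) ⊕ (M2 ⊕ K) = M1 ⊕ M2, so the key drops out. Then M2 = (M1 ⊕ M2) ⊕ M1 over the first 7 bytes.
byte 0: (b4 xor 2b) xor 61 = 9f xor 61 = fe
byte 1: (49 xor 17) xor 62 = 5e xor 62 = 3c
byte 2: (da xor c4) xor 6f = 1e xor 6f = 71
byte 3: (02 xor f4) xor 72 = f6 xor 72 = 84
byte 4: (9f xor 92) xor 74 = 0d xor 74 = 79
byte 5: (c7 xor 66) xor 20 = a1 xor 20 = 81
byte 6: (14 xor 36) xor 74 = 22 xor 74 = 56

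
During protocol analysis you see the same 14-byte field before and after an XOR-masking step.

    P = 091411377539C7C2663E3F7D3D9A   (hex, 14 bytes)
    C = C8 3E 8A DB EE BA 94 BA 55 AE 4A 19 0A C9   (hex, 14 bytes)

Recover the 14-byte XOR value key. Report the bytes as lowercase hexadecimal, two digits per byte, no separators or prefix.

Since C = P ⊕ key, XORing both sides with P gives key = P ⊕ C.
09 ^ c8 = c1
14 ^ 3e = 2a
11 ^ 8a = 9b
37 ^ db = ec
75 ^ ee = 9b
39 ^ ba = 83
c7 ^ 94 = 53
c2 ^ ba = 78
66 ^ 55 = 33
3e ^ ae = 90
3f ^ 4a = 75
7d ^ 19 = 64
3d ^ 0a = 37
9a ^ c9 = 53

c12a9bec9b835378339075643753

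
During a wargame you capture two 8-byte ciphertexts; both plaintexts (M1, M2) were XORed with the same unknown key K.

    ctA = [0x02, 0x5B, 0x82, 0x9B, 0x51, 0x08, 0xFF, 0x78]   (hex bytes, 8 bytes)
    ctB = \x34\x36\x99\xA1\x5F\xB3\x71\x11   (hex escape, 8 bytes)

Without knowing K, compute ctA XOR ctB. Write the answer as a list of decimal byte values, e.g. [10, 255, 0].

[54, 109, 27, 58, 14, 187, 142, 105]

ctA ⊕ ctB = (M1 ⊕ K) ⊕ (M2 ⊕ K) = M1 ⊕ M2 — the shared key cancels under XOR.
02 xor 34 = 36
5b xor 36 = 6d
82 xor 99 = 1b
9b xor a1 = 3a
51 xor 5f = 0e
08 xor b3 = bb
ff xor 71 = 8e
78 xor 11 = 69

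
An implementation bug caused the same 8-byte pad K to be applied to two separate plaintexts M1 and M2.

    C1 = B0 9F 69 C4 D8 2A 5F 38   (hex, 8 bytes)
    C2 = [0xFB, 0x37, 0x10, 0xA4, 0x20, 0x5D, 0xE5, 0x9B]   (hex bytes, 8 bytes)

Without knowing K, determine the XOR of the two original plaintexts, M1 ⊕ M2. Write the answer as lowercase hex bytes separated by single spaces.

4b a8 79 60 f8 77 ba a3

C1 ⊕ C2 = (M1 ⊕ K) ⊕ (M2 ⊕ K) = M1 ⊕ M2 — the shared key cancels under XOR.
b0 xor fb = 4b
9f xor 37 = a8
69 xor 10 = 79
c4 xor a4 = 60
d8 xor 20 = f8
2a xor 5d = 77
5f xor e5 = ba
38 xor 9b = a3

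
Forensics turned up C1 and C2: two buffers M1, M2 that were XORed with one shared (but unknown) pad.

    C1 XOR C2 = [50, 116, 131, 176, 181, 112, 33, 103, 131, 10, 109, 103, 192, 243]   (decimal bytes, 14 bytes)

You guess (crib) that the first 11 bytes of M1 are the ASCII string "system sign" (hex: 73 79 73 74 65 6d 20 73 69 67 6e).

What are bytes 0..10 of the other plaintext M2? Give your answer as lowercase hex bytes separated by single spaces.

41 0d f0 c4 d0 1d 01 14 ea 6d 03

Since C1 ⊕ C2 = M1 ⊕ M2, XORing with the guessed M1 bytes yields the corresponding M2 bytes: M2 = (C1 ⊕ C2) ⊕ M1.
 50 XOR 115 =  65
116 XOR 121 =  13
131 XOR 115 = 240
176 XOR 116 = 196
181 XOR 101 = 208
112 XOR 109 =  29
 33 XOR  32 =   1
103 XOR 115 =  20
131 XOR 105 = 234
 10 XOR 103 = 109
109 XOR 110 =   3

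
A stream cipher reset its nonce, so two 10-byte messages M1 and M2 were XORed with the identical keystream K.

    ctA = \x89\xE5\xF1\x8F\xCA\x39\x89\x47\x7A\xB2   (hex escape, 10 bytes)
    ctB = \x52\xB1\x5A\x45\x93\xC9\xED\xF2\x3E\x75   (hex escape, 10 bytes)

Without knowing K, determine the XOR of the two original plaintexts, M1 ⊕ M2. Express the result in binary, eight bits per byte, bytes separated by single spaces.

11011011 01010100 10101011 11001010 01011001 11110000 01100100 10110101 01000100 11000111

ctA ⊕ ctB = (M1 ⊕ K) ⊕ (M2 ⊕ K) = M1 ⊕ M2 — the shared key cancels under XOR.
byte 0: 89 xor 52 = db
byte 1: e5 xor b1 = 54
byte 2: f1 xor 5a = ab
byte 3: 8f xor 45 = ca
byte 4: ca xor 93 = 59
byte 5: 39 xor c9 = f0
byte 6: 89 xor ed = 64
byte 7: 47 xor f2 = b5
byte 8: 7a xor 3e = 44
byte 9: b2 xor 75 = c7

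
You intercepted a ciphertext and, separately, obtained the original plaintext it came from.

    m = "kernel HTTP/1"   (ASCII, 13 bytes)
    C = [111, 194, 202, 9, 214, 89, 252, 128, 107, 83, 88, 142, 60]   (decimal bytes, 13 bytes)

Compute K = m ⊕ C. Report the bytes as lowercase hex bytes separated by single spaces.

04 a7 b8 67 b3 35 dc c8 3f 07 08 a1 0d

Since C = m ⊕ K, XORing both sides with m gives K = m ⊕ C.
byte 0: 01101011 xor 01101111 = 00000100
byte 1: 01100101 xor 11000010 = 10100111
byte 2: 01110010 xor 11001010 = 10111000
byte 3: 01101110 xor 00001001 = 01100111
byte 4: 01100101 xor 11010110 = 10110011
byte 5: 01101100 xor 01011001 = 00110101
byte 6: 00100000 xor 11111100 = 11011100
byte 7: 01001000 xor 10000000 = 11001000
byte 8: 01010100 xor 01101011 = 00111111
byte 9: 01010100 xor 01010011 = 00000111
byte 10: 01010000 xor 01011000 = 00001000
byte 11: 00101111 xor 10001110 = 10100001
byte 12: 00110001 xor 00111100 = 00001101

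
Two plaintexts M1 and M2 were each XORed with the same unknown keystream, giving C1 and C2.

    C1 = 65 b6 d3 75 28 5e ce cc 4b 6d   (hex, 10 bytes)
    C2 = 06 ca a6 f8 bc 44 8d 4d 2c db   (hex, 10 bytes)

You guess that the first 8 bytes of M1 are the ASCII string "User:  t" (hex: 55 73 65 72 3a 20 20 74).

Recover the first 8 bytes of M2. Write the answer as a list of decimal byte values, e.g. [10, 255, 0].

First, C1 ⊕ C2 = (M1 ⊕ K) ⊕ (M2 ⊕ K) = M1 ⊕ M2, so the key drops out. Then M2 = (M1 ⊕ M2) ⊕ M1 over the first 8 bytes.
byte 0: (65 ⊕ 06) ⊕ 55 = 63 ⊕ 55 = 36
byte 1: (b6 ⊕ ca) ⊕ 73 = 7c ⊕ 73 = 0f
byte 2: (d3 ⊕ a6) ⊕ 65 = 75 ⊕ 65 = 10
byte 3: (75 ⊕ f8) ⊕ 72 = 8d ⊕ 72 = ff
byte 4: (28 ⊕ bc) ⊕ 3a = 94 ⊕ 3a = ae
byte 5: (5e ⊕ 44) ⊕ 20 = 1a ⊕ 20 = 3a
byte 6: (ce ⊕ 8d) ⊕ 20 = 43 ⊕ 20 = 63
byte 7: (cc ⊕ 4d) ⊕ 74 = 81 ⊕ 74 = f5

[54, 15, 16, 255, 174, 58, 99, 245]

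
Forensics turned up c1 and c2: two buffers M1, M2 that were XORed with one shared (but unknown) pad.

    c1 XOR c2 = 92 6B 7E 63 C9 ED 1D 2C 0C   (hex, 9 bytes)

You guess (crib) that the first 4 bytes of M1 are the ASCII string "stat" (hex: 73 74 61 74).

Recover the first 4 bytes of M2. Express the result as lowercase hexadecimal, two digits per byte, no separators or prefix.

Since c1 ⊕ c2 = M1 ⊕ M2, XORing with the guessed M1 bytes yields the corresponding M2 bytes: M2 = (c1 ⊕ c2) ⊕ M1.
92 ⊕ 73 = e1
6b ⊕ 74 = 1f
7e ⊕ 61 = 1f
63 ⊕ 74 = 17

e11f1f17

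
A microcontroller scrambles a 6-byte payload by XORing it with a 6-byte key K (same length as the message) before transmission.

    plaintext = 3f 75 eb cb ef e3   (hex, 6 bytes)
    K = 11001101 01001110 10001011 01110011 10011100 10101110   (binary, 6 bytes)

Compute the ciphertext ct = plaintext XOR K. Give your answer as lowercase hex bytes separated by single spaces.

f2 3b 60 b8 73 4d

XOR is its own inverse, so applying the key byte-wise gives the result directly.
byte 0: 3f XOR cd = f2
byte 1: 75 XOR 4e = 3b
byte 2: eb XOR 8b = 60
byte 3: cb XOR 73 = b8
byte 4: ef XOR 9c = 73
byte 5: e3 XOR ae = 4d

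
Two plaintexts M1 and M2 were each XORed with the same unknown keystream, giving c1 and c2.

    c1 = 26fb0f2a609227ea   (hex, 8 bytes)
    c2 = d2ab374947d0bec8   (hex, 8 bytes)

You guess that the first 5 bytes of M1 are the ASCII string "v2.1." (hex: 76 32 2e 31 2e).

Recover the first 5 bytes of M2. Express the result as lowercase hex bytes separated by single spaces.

82 62 16 52 09

First, c1 ⊕ c2 = (M1 ⊕ K) ⊕ (M2 ⊕ K) = M1 ⊕ M2, so the key drops out. Then M2 = (M1 ⊕ M2) ⊕ M1 over the first 5 bytes.
byte 0: (26 xor d2) xor 76 = f4 xor 76 = 82
byte 1: (fb xor ab) xor 32 = 50 xor 32 = 62
byte 2: (0f xor 37) xor 2e = 38 xor 2e = 16
byte 3: (2a xor 49) xor 31 = 63 xor 31 = 52
byte 4: (60 xor 47) xor 2e = 27 xor 2e = 09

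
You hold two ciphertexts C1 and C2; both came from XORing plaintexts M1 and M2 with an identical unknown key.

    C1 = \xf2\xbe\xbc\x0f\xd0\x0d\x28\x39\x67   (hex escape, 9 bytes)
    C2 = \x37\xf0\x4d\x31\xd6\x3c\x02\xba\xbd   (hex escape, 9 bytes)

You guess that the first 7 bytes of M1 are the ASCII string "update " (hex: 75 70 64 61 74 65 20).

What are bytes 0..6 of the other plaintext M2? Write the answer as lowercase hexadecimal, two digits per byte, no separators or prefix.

First, C1 ⊕ C2 = (M1 ⊕ K) ⊕ (M2 ⊕ K) = M1 ⊕ M2, so the key drops out. Then M2 = (M1 ⊕ M2) ⊕ M1 over the first 7 bytes.
byte 0: (f2 ⊕ 37) ⊕ 75 = c5 ⊕ 75 = b0
byte 1: (be ⊕ f0) ⊕ 70 = 4e ⊕ 70 = 3e
byte 2: (bc ⊕ 4d) ⊕ 64 = f1 ⊕ 64 = 95
byte 3: (0f ⊕ 31) ⊕ 61 = 3e ⊕ 61 = 5f
byte 4: (d0 ⊕ d6) ⊕ 74 = 06 ⊕ 74 = 72
byte 5: (0d ⊕ 3c) ⊕ 65 = 31 ⊕ 65 = 54
byte 6: (28 ⊕ 02) ⊕ 20 = 2a ⊕ 20 = 0a

b03e955f72540a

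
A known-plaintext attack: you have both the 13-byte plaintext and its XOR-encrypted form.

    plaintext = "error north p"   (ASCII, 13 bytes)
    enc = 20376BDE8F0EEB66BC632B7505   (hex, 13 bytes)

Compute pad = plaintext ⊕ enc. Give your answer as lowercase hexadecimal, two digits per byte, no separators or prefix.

454519b1fd2e8509ce17435575

Since enc = plaintext ⊕ pad, XORing both sides with plaintext gives pad = plaintext ⊕ enc.
01100101 ⊕ 00100000 = 01000101
01110010 ⊕ 00110111 = 01000101
01110010 ⊕ 01101011 = 00011001
01101111 ⊕ 11011110 = 10110001
01110010 ⊕ 10001111 = 11111101
00100000 ⊕ 00001110 = 00101110
01101110 ⊕ 11101011 = 10000101
01101111 ⊕ 01100110 = 00001001
01110010 ⊕ 10111100 = 11001110
01110100 ⊕ 01100011 = 00010111
01101000 ⊕ 00101011 = 01000011
00100000 ⊕ 01110101 = 01010101
01110000 ⊕ 00000101 = 01110101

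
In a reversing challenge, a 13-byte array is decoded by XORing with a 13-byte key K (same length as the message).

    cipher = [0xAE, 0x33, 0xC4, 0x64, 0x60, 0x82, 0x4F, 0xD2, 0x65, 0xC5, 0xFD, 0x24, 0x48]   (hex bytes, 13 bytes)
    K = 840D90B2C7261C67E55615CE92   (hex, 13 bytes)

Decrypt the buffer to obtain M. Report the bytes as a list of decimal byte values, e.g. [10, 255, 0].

byte 0: 10101110 XOR 10000100 = 00101010
byte 1: 00110011 XOR 00001101 = 00111110
byte 2: 11000100 XOR 10010000 = 01010100
byte 3: 01100100 XOR 10110010 = 11010110
byte 4: 01100000 XOR 11000111 = 10100111
byte 5: 10000010 XOR 00100110 = 10100100
byte 6: 01001111 XOR 00011100 = 01010011
byte 7: 11010010 XOR 01100111 = 10110101
byte 8: 01100101 XOR 11100101 = 10000000
byte 9: 11000101 XOR 01010110 = 10010011
byte 10: 11111101 XOR 00010101 = 11101000
byte 11: 00100100 XOR 11001110 = 11101010
byte 12: 01001000 XOR 10010010 = 11011010

[42, 62, 84, 214, 167, 164, 83, 181, 128, 147, 232, 234, 218]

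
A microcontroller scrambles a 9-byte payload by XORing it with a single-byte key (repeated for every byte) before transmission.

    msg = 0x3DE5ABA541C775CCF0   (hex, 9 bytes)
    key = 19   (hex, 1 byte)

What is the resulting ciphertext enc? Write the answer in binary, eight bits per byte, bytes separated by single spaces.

The 1-byte key repeats, so the effective keystream is 19 19 19 19 19 19 19 19 19.
byte 0: 3d xor 19 = 24
byte 1: e5 xor 19 = fc
byte 2: ab xor 19 = b2
byte 3: a5 xor 19 = bc
byte 4: 41 xor 19 = 58
byte 5: c7 xor 19 = de
byte 6: 75 xor 19 = 6c
byte 7: cc xor 19 = d5
byte 8: f0 xor 19 = e9

00100100 11111100 10110010 10111100 01011000 11011110 01101100 11010101 11101001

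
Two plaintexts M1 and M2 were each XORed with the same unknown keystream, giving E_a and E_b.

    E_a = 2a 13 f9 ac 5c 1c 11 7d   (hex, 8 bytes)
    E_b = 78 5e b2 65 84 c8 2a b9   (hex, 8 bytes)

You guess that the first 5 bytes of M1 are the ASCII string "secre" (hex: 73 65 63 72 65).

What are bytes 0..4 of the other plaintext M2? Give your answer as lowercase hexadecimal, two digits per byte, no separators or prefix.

First, E_a ⊕ E_b = (M1 ⊕ K) ⊕ (M2 ⊕ K) = M1 ⊕ M2, so the key drops out. Then M2 = (M1 ⊕ M2) ⊕ M1 over the first 5 bytes.
byte 0: (2a xor 78) xor 73 = 52 xor 73 = 21
byte 1: (13 xor 5e) xor 65 = 4d xor 65 = 28
byte 2: (f9 xor b2) xor 63 = 4b xor 63 = 28
byte 3: (ac xor 65) xor 72 = c9 xor 72 = bb
byte 4: (5c xor 84) xor 65 = d8 xor 65 = bd

212828bbbd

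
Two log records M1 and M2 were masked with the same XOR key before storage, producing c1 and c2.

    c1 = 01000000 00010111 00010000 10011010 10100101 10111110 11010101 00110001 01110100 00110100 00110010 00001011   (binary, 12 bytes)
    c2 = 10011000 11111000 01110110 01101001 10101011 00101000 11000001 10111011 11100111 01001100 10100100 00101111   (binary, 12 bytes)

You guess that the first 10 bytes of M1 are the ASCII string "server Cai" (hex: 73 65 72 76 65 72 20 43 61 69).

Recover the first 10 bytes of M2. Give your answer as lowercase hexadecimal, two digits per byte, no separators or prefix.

First, c1 ⊕ c2 = (M1 ⊕ K) ⊕ (M2 ⊕ K) = M1 ⊕ M2, so the key drops out. Then M2 = (M1 ⊕ M2) ⊕ M1 over the first 10 bytes.
byte 0: (40 ⊕ 98) ⊕ 73 = d8 ⊕ 73 = ab
byte 1: (17 ⊕ f8) ⊕ 65 = ef ⊕ 65 = 8a
byte 2: (10 ⊕ 76) ⊕ 72 = 66 ⊕ 72 = 14
byte 3: (9a ⊕ 69) ⊕ 76 = f3 ⊕ 76 = 85
byte 4: (a5 ⊕ ab) ⊕ 65 = 0e ⊕ 65 = 6b
byte 5: (be ⊕ 28) ⊕ 72 = 96 ⊕ 72 = e4
byte 6: (d5 ⊕ c1) ⊕ 20 = 14 ⊕ 20 = 34
byte 7: (31 ⊕ bb) ⊕ 43 = 8a ⊕ 43 = c9
byte 8: (74 ⊕ e7) ⊕ 61 = 93 ⊕ 61 = f2
byte 9: (34 ⊕ 4c) ⊕ 69 = 78 ⊕ 69 = 11

ab8a14856be434c9f211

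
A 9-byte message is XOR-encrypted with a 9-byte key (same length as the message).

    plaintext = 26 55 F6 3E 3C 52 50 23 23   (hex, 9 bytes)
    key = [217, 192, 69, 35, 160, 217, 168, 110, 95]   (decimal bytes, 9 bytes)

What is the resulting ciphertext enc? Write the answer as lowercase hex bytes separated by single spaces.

ff 95 b3 1d 9c 8b f8 4d 7c

XOR is its own inverse, so applying the key byte-wise gives the result directly.
26 XOR d9 = ff
55 XOR c0 = 95
f6 XOR 45 = b3
3e XOR 23 = 1d
3c XOR a0 = 9c
52 XOR d9 = 8b
50 XOR a8 = f8
23 XOR 6e = 4d
23 XOR 5f = 7c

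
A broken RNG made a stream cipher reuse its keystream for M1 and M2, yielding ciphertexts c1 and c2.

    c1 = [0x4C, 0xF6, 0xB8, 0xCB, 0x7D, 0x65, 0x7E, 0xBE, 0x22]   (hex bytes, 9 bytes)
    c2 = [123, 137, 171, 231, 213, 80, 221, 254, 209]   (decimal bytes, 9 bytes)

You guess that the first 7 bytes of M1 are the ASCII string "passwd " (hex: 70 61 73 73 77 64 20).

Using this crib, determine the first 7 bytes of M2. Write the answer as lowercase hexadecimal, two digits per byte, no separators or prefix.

First, c1 ⊕ c2 = (M1 ⊕ K) ⊕ (M2 ⊕ K) = M1 ⊕ M2, so the key drops out. Then M2 = (M1 ⊕ M2) ⊕ M1 over the first 7 bytes.
byte 0: (4c xor 7b) xor 70 = 37 xor 70 = 47
byte 1: (f6 xor 89) xor 61 = 7f xor 61 = 1e
byte 2: (b8 xor ab) xor 73 = 13 xor 73 = 60
byte 3: (cb xor e7) xor 73 = 2c xor 73 = 5f
byte 4: (7d xor d5) xor 77 = a8 xor 77 = df
byte 5: (65 xor 50) xor 64 = 35 xor 64 = 51
byte 6: (7e xor dd) xor 20 = a3 xor 20 = 83

471e605fdf5183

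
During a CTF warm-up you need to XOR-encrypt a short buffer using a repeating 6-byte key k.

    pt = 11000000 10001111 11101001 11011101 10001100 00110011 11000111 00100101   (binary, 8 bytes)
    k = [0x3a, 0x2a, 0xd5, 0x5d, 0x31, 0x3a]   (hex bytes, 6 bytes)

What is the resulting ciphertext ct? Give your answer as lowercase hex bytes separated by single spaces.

fa a5 3c 80 bd 09 fd 0f

The 6-byte key repeats, so the effective keystream is 3a 2a d5 5d 31 3a 3a 2a.
byte 0: 11000000 XOR 00111010 = 11111010
byte 1: 10001111 XOR 00101010 = 10100101
byte 2: 11101001 XOR 11010101 = 00111100
byte 3: 11011101 XOR 01011101 = 10000000
byte 4: 10001100 XOR 00110001 = 10111101
byte 5: 00110011 XOR 00111010 = 00001001
byte 6: 11000111 XOR 00111010 = 11111101
byte 7: 00100101 XOR 00101010 = 00001111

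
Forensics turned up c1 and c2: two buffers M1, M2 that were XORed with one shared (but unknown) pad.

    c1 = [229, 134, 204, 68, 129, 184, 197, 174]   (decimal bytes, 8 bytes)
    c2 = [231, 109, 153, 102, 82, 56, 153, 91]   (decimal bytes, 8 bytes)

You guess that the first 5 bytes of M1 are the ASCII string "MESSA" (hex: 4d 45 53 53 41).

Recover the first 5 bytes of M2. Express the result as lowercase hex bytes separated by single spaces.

4f ae 06 71 92

First, c1 ⊕ c2 = (M1 ⊕ K) ⊕ (M2 ⊕ K) = M1 ⊕ M2, so the key drops out. Then M2 = (M1 ⊕ M2) ⊕ M1 over the first 5 bytes.
byte 0: (e5 ⊕ e7) ⊕ 4d = 02 ⊕ 4d = 4f
byte 1: (86 ⊕ 6d) ⊕ 45 = eb ⊕ 45 = ae
byte 2: (cc ⊕ 99) ⊕ 53 = 55 ⊕ 53 = 06
byte 3: (44 ⊕ 66) ⊕ 53 = 22 ⊕ 53 = 71
byte 4: (81 ⊕ 52) ⊕ 41 = d3 ⊕ 41 = 92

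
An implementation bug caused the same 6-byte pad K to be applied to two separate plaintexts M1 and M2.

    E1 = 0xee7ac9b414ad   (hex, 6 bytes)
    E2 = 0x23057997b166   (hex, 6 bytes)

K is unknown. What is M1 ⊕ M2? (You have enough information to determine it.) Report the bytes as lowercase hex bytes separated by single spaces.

cd 7f b0 23 a5 cb

E1 ⊕ E2 = (M1 ⊕ K) ⊕ (M2 ⊕ K) = M1 ⊕ M2 — the shared key cancels under XOR.
byte 0: 11101110 xor 00100011 = 11001101
byte 1: 01111010 xor 00000101 = 01111111
byte 2: 11001001 xor 01111001 = 10110000
byte 3: 10110100 xor 10010111 = 00100011
byte 4: 00010100 xor 10110001 = 10100101
byte 5: 10101101 xor 01100110 = 11001011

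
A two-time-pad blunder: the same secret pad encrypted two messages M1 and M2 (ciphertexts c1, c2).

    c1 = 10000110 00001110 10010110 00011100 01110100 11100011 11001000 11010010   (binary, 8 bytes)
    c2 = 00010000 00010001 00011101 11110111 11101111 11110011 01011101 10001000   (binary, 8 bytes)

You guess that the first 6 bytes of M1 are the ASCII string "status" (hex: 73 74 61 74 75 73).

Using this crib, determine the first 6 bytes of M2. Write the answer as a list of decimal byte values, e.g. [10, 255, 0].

First, c1 ⊕ c2 = (M1 ⊕ K) ⊕ (M2 ⊕ K) = M1 ⊕ M2, so the key drops out. Then M2 = (M1 ⊕ M2) ⊕ M1 over the first 6 bytes.
byte 0: (86 ⊕ 10) ⊕ 73 = 96 ⊕ 73 = e5
byte 1: (0e ⊕ 11) ⊕ 74 = 1f ⊕ 74 = 6b
byte 2: (96 ⊕ 1d) ⊕ 61 = 8b ⊕ 61 = ea
byte 3: (1c ⊕ f7) ⊕ 74 = eb ⊕ 74 = 9f
byte 4: (74 ⊕ ef) ⊕ 75 = 9b ⊕ 75 = ee
byte 5: (e3 ⊕ f3) ⊕ 73 = 10 ⊕ 73 = 63

[229, 107, 234, 159, 238, 99]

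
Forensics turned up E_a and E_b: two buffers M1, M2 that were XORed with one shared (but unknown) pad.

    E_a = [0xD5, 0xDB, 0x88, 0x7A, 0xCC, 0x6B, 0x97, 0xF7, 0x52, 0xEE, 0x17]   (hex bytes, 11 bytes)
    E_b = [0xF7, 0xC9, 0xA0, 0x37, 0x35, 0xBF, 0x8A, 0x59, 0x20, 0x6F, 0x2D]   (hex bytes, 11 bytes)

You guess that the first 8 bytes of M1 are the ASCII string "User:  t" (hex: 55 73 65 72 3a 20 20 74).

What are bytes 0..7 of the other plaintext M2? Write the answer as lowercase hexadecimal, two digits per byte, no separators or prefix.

77614d3fc3f43dda

First, E_a ⊕ E_b = (M1 ⊕ K) ⊕ (M2 ⊕ K) = M1 ⊕ M2, so the key drops out. Then M2 = (M1 ⊕ M2) ⊕ M1 over the first 8 bytes.
byte 0: (d5 ^ f7) ^ 55 = 22 ^ 55 = 77
byte 1: (db ^ c9) ^ 73 = 12 ^ 73 = 61
byte 2: (88 ^ a0) ^ 65 = 28 ^ 65 = 4d
byte 3: (7a ^ 37) ^ 72 = 4d ^ 72 = 3f
byte 4: (cc ^ 35) ^ 3a = f9 ^ 3a = c3
byte 5: (6b ^ bf) ^ 20 = d4 ^ 20 = f4
byte 6: (97 ^ 8a) ^ 20 = 1d ^ 20 = 3d
byte 7: (f7 ^ 59) ^ 74 = ae ^ 74 = da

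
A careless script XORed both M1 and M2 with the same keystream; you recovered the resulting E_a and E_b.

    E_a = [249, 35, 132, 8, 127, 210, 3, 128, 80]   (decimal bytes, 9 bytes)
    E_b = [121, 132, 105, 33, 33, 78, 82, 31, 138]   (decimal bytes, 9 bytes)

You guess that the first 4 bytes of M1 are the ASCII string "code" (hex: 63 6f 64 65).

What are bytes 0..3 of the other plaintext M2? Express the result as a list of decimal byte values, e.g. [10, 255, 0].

First, E_a ⊕ E_b = (M1 ⊕ K) ⊕ (M2 ⊕ K) = M1 ⊕ M2, so the key drops out. Then M2 = (M1 ⊕ M2) ⊕ M1 over the first 4 bytes.
byte 0: (f9 ⊕ 79) ⊕ 63 = 80 ⊕ 63 = e3
byte 1: (23 ⊕ 84) ⊕ 6f = a7 ⊕ 6f = c8
byte 2: (84 ⊕ 69) ⊕ 64 = ed ⊕ 64 = 89
byte 3: (08 ⊕ 21) ⊕ 65 = 29 ⊕ 65 = 4c

[227, 200, 137, 76]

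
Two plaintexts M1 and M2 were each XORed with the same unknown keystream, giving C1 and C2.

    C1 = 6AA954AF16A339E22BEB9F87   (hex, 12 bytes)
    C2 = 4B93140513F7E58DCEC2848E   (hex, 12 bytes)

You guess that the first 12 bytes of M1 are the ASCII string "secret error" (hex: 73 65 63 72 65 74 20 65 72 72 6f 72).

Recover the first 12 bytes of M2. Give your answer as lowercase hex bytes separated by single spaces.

First, C1 ⊕ C2 = (M1 ⊕ K) ⊕ (M2 ⊕ K) = M1 ⊕ M2, so the key drops out. Then M2 = (M1 ⊕ M2) ⊕ M1 over the first 12 bytes.
byte 0: (6a xor 4b) xor 73 = 21 xor 73 = 52
byte 1: (a9 xor 93) xor 65 = 3a xor 65 = 5f
byte 2: (54 xor 14) xor 63 = 40 xor 63 = 23
byte 3: (af xor 05) xor 72 = aa xor 72 = d8
byte 4: (16 xor 13) xor 65 = 05 xor 65 = 60
byte 5: (a3 xor f7) xor 74 = 54 xor 74 = 20
byte 6: (39 xor e5) xor 20 = dc xor 20 = fc
byte 7: (e2 xor 8d) xor 65 = 6f xor 65 = 0a
byte 8: (2b xor ce) xor 72 = e5 xor 72 = 97
byte 9: (eb xor c2) xor 72 = 29 xor 72 = 5b
byte 10: (9f xor 84) xor 6f = 1b xor 6f = 74
byte 11: (87 xor 8e) xor 72 = 09 xor 72 = 7b

52 5f 23 d8 60 20 fc 0a 97 5b 74 7b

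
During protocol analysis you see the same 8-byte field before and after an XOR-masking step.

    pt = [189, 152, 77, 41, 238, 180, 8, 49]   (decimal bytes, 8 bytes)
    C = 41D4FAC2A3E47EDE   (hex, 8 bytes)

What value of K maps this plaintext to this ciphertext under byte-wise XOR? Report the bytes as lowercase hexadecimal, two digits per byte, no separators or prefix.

Since C = pt ⊕ K, XORing both sides with pt gives K = pt ⊕ C.
byte 0: 10111101 ^ 01000001 = 11111100
byte 1: 10011000 ^ 11010100 = 01001100
byte 2: 01001101 ^ 11111010 = 10110111
byte 3: 00101001 ^ 11000010 = 11101011
byte 4: 11101110 ^ 10100011 = 01001101
byte 5: 10110100 ^ 11100100 = 01010000
byte 6: 00001000 ^ 01111110 = 01110110
byte 7: 00110001 ^ 11011110 = 11101111

fc4cb7eb4d5076ef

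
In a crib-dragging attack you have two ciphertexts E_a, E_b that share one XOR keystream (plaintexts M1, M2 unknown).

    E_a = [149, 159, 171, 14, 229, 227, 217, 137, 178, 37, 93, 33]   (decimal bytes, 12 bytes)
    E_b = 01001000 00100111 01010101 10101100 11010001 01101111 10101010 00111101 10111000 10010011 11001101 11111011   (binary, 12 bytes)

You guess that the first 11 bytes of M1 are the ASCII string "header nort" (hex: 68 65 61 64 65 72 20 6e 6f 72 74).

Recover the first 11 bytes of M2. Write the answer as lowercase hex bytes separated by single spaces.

First, E_a ⊕ E_b = (M1 ⊕ K) ⊕ (M2 ⊕ K) = M1 ⊕ M2, so the key drops out. Then M2 = (M1 ⊕ M2) ⊕ M1 over the first 11 bytes.
byte 0: (95 ^ 48) ^ 68 = dd ^ 68 = b5
byte 1: (9f ^ 27) ^ 65 = b8 ^ 65 = dd
byte 2: (ab ^ 55) ^ 61 = fe ^ 61 = 9f
byte 3: (0e ^ ac) ^ 64 = a2 ^ 64 = c6
byte 4: (e5 ^ d1) ^ 65 = 34 ^ 65 = 51
byte 5: (e3 ^ 6f) ^ 72 = 8c ^ 72 = fe
byte 6: (d9 ^ aa) ^ 20 = 73 ^ 20 = 53
byte 7: (89 ^ 3d) ^ 6e = b4 ^ 6e = da
byte 8: (b2 ^ b8) ^ 6f = 0a ^ 6f = 65
byte 9: (25 ^ 93) ^ 72 = b6 ^ 72 = c4
byte 10: (5d ^ cd) ^ 74 = 90 ^ 74 = e4

b5 dd 9f c6 51 fe 53 da 65 c4 e4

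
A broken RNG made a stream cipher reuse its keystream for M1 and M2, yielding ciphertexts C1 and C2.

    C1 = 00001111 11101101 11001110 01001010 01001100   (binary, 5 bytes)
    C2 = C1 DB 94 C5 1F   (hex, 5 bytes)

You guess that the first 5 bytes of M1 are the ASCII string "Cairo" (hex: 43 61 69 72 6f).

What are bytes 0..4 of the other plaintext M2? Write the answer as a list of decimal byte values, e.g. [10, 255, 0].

[141, 87, 51, 253, 60]

First, C1 ⊕ C2 = (M1 ⊕ K) ⊕ (M2 ⊕ K) = M1 ⊕ M2, so the key drops out. Then M2 = (M1 ⊕ M2) ⊕ M1 over the first 5 bytes.
byte 0: (0f xor c1) xor 43 = ce xor 43 = 8d
byte 1: (ed xor db) xor 61 = 36 xor 61 = 57
byte 2: (ce xor 94) xor 69 = 5a xor 69 = 33
byte 3: (4a xor c5) xor 72 = 8f xor 72 = fd
byte 4: (4c xor 1f) xor 6f = 53 xor 6f = 3c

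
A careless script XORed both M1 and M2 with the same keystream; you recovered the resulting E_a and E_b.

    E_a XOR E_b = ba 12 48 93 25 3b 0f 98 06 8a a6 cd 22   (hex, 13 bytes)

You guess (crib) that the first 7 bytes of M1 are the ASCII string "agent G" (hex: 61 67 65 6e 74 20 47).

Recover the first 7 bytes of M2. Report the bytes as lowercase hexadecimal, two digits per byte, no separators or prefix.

Since E_a ⊕ E_b = M1 ⊕ M2, XORing with the guessed M1 bytes yields the corresponding M2 bytes: M2 = (E_a ⊕ E_b) ⊕ M1.
byte 0: ba XOR 61 = db
byte 1: 12 XOR 67 = 75
byte 2: 48 XOR 65 = 2d
byte 3: 93 XOR 6e = fd
byte 4: 25 XOR 74 = 51
byte 5: 3b XOR 20 = 1b
byte 6: 0f XOR 47 = 48

db752dfd511b48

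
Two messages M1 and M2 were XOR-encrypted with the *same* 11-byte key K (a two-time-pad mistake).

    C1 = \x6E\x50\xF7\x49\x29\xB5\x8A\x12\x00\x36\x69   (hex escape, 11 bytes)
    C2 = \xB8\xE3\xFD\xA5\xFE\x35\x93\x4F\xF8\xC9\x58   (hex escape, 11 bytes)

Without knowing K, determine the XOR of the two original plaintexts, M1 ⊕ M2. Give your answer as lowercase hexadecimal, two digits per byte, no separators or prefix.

d6b30aecd780195df8ff31

C1 ⊕ C2 = (M1 ⊕ K) ⊕ (M2 ⊕ K) = M1 ⊕ M2 — the shared key cancels under XOR.
6e XOR b8 = d6
50 XOR e3 = b3
f7 XOR fd = 0a
49 XOR a5 = ec
29 XOR fe = d7
b5 XOR 35 = 80
8a XOR 93 = 19
12 XOR 4f = 5d
00 XOR f8 = f8
36 XOR c9 = ff
69 XOR 58 = 31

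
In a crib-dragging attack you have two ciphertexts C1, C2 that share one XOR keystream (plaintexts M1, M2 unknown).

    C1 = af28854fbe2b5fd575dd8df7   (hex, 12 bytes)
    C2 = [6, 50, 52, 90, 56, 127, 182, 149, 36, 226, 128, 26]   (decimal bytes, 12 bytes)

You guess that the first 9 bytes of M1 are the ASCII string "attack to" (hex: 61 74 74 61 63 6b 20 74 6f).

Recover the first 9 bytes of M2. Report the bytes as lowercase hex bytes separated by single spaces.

First, C1 ⊕ C2 = (M1 ⊕ K) ⊕ (M2 ⊕ K) = M1 ⊕ M2, so the key drops out. Then M2 = (M1 ⊕ M2) ⊕ M1 over the first 9 bytes.
byte 0: (af ⊕ 06) ⊕ 61 = a9 ⊕ 61 = c8
byte 1: (28 ⊕ 32) ⊕ 74 = 1a ⊕ 74 = 6e
byte 2: (85 ⊕ 34) ⊕ 74 = b1 ⊕ 74 = c5
byte 3: (4f ⊕ 5a) ⊕ 61 = 15 ⊕ 61 = 74
byte 4: (be ⊕ 38) ⊕ 63 = 86 ⊕ 63 = e5
byte 5: (2b ⊕ 7f) ⊕ 6b = 54 ⊕ 6b = 3f
byte 6: (5f ⊕ b6) ⊕ 20 = e9 ⊕ 20 = c9
byte 7: (d5 ⊕ 95) ⊕ 74 = 40 ⊕ 74 = 34
byte 8: (75 ⊕ 24) ⊕ 6f = 51 ⊕ 6f = 3e

c8 6e c5 74 e5 3f c9 34 3e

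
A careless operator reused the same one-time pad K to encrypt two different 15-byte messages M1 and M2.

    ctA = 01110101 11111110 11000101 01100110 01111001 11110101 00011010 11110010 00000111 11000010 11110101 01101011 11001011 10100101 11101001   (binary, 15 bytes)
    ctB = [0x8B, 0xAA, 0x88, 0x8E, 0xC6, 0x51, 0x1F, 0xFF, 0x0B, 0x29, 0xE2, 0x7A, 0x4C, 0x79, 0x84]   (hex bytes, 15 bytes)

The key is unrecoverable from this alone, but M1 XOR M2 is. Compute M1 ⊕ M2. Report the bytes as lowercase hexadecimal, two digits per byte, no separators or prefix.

ctA ⊕ ctB = (M1 ⊕ K) ⊕ (M2 ⊕ K) = M1 ⊕ M2 — the shared key cancels under XOR.
01110101 xor 10001011 = 11111110
11111110 xor 10101010 = 01010100
11000101 xor 10001000 = 01001101
01100110 xor 10001110 = 11101000
01111001 xor 11000110 = 10111111
11110101 xor 01010001 = 10100100
00011010 xor 00011111 = 00000101
11110010 xor 11111111 = 00001101
00000111 xor 00001011 = 00001100
11000010 xor 00101001 = 11101011
11110101 xor 11100010 = 00010111
01101011 xor 01111010 = 00010001
11001011 xor 01001100 = 10000111
10100101 xor 01111001 = 11011100
11101001 xor 10000100 = 01101101

fe544de8bfa4050d0ceb171187dc6d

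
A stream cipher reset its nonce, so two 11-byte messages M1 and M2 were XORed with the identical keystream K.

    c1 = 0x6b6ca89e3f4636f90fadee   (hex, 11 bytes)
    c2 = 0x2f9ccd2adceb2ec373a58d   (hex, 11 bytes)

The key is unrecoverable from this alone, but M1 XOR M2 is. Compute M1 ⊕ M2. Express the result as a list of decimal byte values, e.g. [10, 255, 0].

c1 ⊕ c2 = (M1 ⊕ K) ⊕ (M2 ⊕ K) = M1 ⊕ M2 — the shared key cancels under XOR.
01101011 ^ 00101111 = 01000100
01101100 ^ 10011100 = 11110000
10101000 ^ 11001101 = 01100101
10011110 ^ 00101010 = 10110100
00111111 ^ 11011100 = 11100011
01000110 ^ 11101011 = 10101101
00110110 ^ 00101110 = 00011000
11111001 ^ 11000011 = 00111010
00001111 ^ 01110011 = 01111100
10101101 ^ 10100101 = 00001000
11101110 ^ 10001101 = 01100011

[68, 240, 101, 180, 227, 173, 24, 58, 124, 8, 99]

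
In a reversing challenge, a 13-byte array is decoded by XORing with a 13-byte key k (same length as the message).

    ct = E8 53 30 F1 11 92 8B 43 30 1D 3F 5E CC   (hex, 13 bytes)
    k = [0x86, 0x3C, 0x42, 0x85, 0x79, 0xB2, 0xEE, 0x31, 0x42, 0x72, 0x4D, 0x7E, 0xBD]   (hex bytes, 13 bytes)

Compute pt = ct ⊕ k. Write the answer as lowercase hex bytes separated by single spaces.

6e 6f 72 74 68 20 65 72 72 6f 72 20 71

e8 ^ 86 = 6e
53 ^ 3c = 6f
30 ^ 42 = 72
f1 ^ 85 = 74
11 ^ 79 = 68
92 ^ b2 = 20
8b ^ ee = 65
43 ^ 31 = 72
30 ^ 42 = 72
1d ^ 72 = 6f
3f ^ 4d = 72
5e ^ 7e = 20
cc ^ bd = 71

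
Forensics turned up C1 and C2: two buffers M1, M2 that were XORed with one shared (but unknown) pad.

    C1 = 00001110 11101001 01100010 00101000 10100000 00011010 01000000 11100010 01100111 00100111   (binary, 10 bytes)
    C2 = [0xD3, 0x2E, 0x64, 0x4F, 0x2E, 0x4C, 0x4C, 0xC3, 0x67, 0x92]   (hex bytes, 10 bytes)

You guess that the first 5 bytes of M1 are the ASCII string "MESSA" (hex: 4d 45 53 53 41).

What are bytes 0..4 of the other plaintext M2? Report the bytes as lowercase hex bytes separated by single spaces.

90 82 55 34 cf

First, C1 ⊕ C2 = (M1 ⊕ K) ⊕ (M2 ⊕ K) = M1 ⊕ M2, so the key drops out. Then M2 = (M1 ⊕ M2) ⊕ M1 over the first 5 bytes.
byte 0: (0e ^ d3) ^ 4d = dd ^ 4d = 90
byte 1: (e9 ^ 2e) ^ 45 = c7 ^ 45 = 82
byte 2: (62 ^ 64) ^ 53 = 06 ^ 53 = 55
byte 3: (28 ^ 4f) ^ 53 = 67 ^ 53 = 34
byte 4: (a0 ^ 2e) ^ 41 = 8e ^ 41 = cf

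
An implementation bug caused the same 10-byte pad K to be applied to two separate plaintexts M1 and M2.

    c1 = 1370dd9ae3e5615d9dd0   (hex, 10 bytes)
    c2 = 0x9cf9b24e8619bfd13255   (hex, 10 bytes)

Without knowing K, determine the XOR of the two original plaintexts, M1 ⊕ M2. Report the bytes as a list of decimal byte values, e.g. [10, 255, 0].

[143, 137, 111, 212, 101, 252, 222, 140, 175, 133]

c1 ⊕ c2 = (M1 ⊕ K) ⊕ (M2 ⊕ K) = M1 ⊕ M2 — the shared key cancels under XOR.
13 XOR 9c = 8f
70 XOR f9 = 89
dd XOR b2 = 6f
9a XOR 4e = d4
e3 XOR 86 = 65
e5 XOR 19 = fc
61 XOR bf = de
5d XOR d1 = 8c
9d XOR 32 = af
d0 XOR 55 = 85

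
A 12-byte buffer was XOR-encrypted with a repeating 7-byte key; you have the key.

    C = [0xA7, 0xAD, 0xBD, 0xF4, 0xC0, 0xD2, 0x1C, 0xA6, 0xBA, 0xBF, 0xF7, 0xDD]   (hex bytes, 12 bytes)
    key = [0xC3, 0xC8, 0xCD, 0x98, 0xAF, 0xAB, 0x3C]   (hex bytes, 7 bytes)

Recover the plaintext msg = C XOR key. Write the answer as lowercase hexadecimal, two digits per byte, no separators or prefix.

The 7-byte key repeats, so the effective keystream is c3 c8 cd 98 af ab 3c c3 c8 cd 98 af.
byte 0: a7 XOR c3 = 64
byte 1: ad XOR c8 = 65
byte 2: bd XOR cd = 70
byte 3: f4 XOR 98 = 6c
byte 4: c0 XOR af = 6f
byte 5: d2 XOR ab = 79
byte 6: 1c XOR 3c = 20
byte 7: a6 XOR c3 = 65
byte 8: ba XOR c8 = 72
byte 9: bf XOR cd = 72
byte 10: f7 XOR 98 = 6f
byte 11: dd XOR af = 72

6465706c6f79206572726f72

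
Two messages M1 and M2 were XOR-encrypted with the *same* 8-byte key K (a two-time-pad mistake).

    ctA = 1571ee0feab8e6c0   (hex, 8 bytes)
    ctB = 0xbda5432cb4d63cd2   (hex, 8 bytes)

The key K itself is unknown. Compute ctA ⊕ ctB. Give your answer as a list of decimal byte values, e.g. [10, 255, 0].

ctA ⊕ ctB = (M1 ⊕ K) ⊕ (M2 ⊕ K) = M1 ⊕ M2 — the shared key cancels under XOR.
15 ⊕ bd = a8
71 ⊕ a5 = d4
ee ⊕ 43 = ad
0f ⊕ 2c = 23
ea ⊕ b4 = 5e
b8 ⊕ d6 = 6e
e6 ⊕ 3c = da
c0 ⊕ d2 = 12

[168, 212, 173, 35, 94, 110, 218, 18]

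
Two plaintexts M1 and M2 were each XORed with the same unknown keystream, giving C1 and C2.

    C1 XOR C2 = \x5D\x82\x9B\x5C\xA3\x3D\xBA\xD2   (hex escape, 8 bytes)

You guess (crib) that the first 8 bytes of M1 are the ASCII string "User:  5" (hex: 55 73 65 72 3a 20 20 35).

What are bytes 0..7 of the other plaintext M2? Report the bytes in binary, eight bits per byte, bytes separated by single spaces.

Since C1 ⊕ C2 = M1 ⊕ M2, XORing with the guessed M1 bytes yields the corresponding M2 bytes: M2 = (C1 ⊕ C2) ⊕ M1.
5d XOR 55 = 08
82 XOR 73 = f1
9b XOR 65 = fe
5c XOR 72 = 2e
a3 XOR 3a = 99
3d XOR 20 = 1d
ba XOR 20 = 9a
d2 XOR 35 = e7

00001000 11110001 11111110 00101110 10011001 00011101 10011010 11100111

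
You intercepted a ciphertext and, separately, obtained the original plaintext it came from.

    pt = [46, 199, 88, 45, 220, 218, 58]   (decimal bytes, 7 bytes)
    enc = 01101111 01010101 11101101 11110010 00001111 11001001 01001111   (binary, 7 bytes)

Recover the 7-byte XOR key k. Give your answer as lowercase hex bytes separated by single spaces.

41 92 b5 df d3 13 75

Since enc = pt ⊕ k, XORing both sides with pt gives k = pt ⊕ enc.
2e XOR 6f = 41
c7 XOR 55 = 92
58 XOR ed = b5
2d XOR f2 = df
dc XOR 0f = d3
da XOR c9 = 13
3a XOR 4f = 75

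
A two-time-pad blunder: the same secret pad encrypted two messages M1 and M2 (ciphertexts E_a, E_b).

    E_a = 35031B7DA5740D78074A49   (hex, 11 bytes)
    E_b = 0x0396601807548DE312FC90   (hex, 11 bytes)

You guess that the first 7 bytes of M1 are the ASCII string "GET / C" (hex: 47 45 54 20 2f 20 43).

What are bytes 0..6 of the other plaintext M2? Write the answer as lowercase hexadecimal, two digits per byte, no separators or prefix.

71d02f458d00c3

First, E_a ⊕ E_b = (M1 ⊕ K) ⊕ (M2 ⊕ K) = M1 ⊕ M2, so the key drops out. Then M2 = (M1 ⊕ M2) ⊕ M1 over the first 7 bytes.
byte 0: (35 ^ 03) ^ 47 = 36 ^ 47 = 71
byte 1: (03 ^ 96) ^ 45 = 95 ^ 45 = d0
byte 2: (1b ^ 60) ^ 54 = 7b ^ 54 = 2f
byte 3: (7d ^ 18) ^ 20 = 65 ^ 20 = 45
byte 4: (a5 ^ 07) ^ 2f = a2 ^ 2f = 8d
byte 5: (74 ^ 54) ^ 20 = 20 ^ 20 = 00
byte 6: (0d ^ 8d) ^ 43 = 80 ^ 43 = c3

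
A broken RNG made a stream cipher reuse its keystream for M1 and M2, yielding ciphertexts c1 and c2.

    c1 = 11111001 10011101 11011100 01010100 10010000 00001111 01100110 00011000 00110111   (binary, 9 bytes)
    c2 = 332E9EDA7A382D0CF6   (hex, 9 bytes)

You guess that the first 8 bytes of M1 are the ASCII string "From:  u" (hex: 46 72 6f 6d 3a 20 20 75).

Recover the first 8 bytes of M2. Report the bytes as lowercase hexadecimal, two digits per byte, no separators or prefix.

First, c1 ⊕ c2 = (M1 ⊕ K) ⊕ (M2 ⊕ K) = M1 ⊕ M2, so the key drops out. Then M2 = (M1 ⊕ M2) ⊕ M1 over the first 8 bytes.
byte 0: (f9 xor 33) xor 46 = ca xor 46 = 8c
byte 1: (9d xor 2e) xor 72 = b3 xor 72 = c1
byte 2: (dc xor 9e) xor 6f = 42 xor 6f = 2d
byte 3: (54 xor da) xor 6d = 8e xor 6d = e3
byte 4: (90 xor 7a) xor 3a = ea xor 3a = d0
byte 5: (0f xor 38) xor 20 = 37 xor 20 = 17
byte 6: (66 xor 2d) xor 20 = 4b xor 20 = 6b
byte 7: (18 xor 0c) xor 75 = 14 xor 75 = 61

8cc12de3d0176b61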